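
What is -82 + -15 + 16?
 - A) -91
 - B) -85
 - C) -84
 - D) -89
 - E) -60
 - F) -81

First: -82 + -15 = -97
Then: -97 + 16 = -81
F) -81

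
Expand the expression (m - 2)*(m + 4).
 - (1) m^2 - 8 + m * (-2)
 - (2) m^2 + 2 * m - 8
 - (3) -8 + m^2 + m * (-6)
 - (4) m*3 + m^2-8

Expanding (m - 2)*(m + 4):
= m^2 + 2 * m - 8
2) m^2 + 2 * m - 8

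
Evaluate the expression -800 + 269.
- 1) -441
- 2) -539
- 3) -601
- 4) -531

-800 + 269 = -531
4) -531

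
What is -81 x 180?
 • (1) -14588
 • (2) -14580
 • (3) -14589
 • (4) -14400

-81 * 180 = -14580
2) -14580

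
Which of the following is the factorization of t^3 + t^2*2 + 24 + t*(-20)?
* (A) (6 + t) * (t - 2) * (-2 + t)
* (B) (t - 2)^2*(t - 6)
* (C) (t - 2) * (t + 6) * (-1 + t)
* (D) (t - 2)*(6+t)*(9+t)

We need to factor t^3 + t^2*2 + 24 + t*(-20).
The factored form is (6 + t) * (t - 2) * (-2 + t).
A) (6 + t) * (t - 2) * (-2 + t)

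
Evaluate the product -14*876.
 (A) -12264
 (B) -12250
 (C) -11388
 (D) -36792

-14 * 876 = -12264
A) -12264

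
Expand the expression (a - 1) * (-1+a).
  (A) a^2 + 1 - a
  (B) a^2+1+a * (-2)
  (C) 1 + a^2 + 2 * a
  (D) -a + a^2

Expanding (a - 1) * (-1+a):
= a^2+1+a * (-2)
B) a^2+1+a * (-2)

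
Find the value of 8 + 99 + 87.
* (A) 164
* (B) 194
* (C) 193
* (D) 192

First: 8 + 99 = 107
Then: 107 + 87 = 194
B) 194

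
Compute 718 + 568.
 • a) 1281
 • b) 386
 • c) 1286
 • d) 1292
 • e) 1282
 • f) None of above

718 + 568 = 1286
c) 1286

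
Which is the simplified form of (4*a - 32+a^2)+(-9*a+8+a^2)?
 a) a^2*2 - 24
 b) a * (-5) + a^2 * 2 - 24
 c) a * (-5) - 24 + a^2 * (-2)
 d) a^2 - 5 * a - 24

Adding the polynomials and combining like terms:
(4*a - 32 + a^2) + (-9*a + 8 + a^2)
= a * (-5) + a^2 * 2 - 24
b) a * (-5) + a^2 * 2 - 24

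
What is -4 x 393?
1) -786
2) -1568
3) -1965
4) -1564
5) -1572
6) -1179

-4 * 393 = -1572
5) -1572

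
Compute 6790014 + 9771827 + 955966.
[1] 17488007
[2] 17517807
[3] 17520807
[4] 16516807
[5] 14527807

First: 6790014 + 9771827 = 16561841
Then: 16561841 + 955966 = 17517807
2) 17517807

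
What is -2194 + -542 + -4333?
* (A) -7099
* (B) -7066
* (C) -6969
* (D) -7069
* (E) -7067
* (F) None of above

First: -2194 + -542 = -2736
Then: -2736 + -4333 = -7069
D) -7069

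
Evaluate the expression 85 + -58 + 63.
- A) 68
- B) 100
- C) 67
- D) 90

First: 85 + -58 = 27
Then: 27 + 63 = 90
D) 90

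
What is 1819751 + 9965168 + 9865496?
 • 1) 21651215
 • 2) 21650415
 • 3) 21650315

First: 1819751 + 9965168 = 11784919
Then: 11784919 + 9865496 = 21650415
2) 21650415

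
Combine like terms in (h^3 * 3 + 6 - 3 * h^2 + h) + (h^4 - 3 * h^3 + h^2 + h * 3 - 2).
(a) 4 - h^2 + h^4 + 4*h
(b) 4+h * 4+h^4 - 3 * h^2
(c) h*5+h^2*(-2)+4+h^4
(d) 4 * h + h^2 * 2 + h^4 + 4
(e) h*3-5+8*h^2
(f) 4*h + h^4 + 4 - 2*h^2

Adding the polynomials and combining like terms:
(h^3*3 + 6 - 3*h^2 + h) + (h^4 - 3*h^3 + h^2 + h*3 - 2)
= 4*h + h^4 + 4 - 2*h^2
f) 4*h + h^4 + 4 - 2*h^2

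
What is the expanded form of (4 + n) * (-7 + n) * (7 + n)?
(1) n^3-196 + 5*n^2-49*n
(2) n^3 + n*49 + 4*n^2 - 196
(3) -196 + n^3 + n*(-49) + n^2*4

Expanding (4 + n) * (-7 + n) * (7 + n):
= -196 + n^3 + n*(-49) + n^2*4
3) -196 + n^3 + n*(-49) + n^2*4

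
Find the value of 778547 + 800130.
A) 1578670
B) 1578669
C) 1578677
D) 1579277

778547 + 800130 = 1578677
C) 1578677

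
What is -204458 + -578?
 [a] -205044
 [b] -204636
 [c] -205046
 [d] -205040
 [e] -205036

-204458 + -578 = -205036
e) -205036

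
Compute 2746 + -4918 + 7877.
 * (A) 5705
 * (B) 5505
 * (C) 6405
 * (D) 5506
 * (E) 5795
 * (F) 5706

First: 2746 + -4918 = -2172
Then: -2172 + 7877 = 5705
A) 5705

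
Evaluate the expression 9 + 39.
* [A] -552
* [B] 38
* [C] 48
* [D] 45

9 + 39 = 48
C) 48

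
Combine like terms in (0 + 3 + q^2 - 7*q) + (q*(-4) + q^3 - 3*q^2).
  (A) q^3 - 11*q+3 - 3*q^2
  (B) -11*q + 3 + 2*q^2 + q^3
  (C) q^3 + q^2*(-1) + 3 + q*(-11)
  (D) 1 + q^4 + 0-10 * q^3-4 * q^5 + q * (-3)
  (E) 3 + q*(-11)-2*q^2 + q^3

Adding the polynomials and combining like terms:
(0 + 3 + q^2 - 7*q) + (q*(-4) + q^3 - 3*q^2)
= 3 + q*(-11)-2*q^2 + q^3
E) 3 + q*(-11)-2*q^2 + q^3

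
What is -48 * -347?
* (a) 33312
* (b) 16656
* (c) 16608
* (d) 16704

-48 * -347 = 16656
b) 16656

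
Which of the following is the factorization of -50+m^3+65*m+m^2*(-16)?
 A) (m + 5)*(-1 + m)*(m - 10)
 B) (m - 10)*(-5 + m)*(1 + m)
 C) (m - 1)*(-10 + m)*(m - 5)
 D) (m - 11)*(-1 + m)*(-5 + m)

We need to factor -50+m^3+65*m+m^2*(-16).
The factored form is (m - 1)*(-10 + m)*(m - 5).
C) (m - 1)*(-10 + m)*(m - 5)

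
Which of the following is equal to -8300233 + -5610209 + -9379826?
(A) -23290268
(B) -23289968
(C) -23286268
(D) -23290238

First: -8300233 + -5610209 = -13910442
Then: -13910442 + -9379826 = -23290268
A) -23290268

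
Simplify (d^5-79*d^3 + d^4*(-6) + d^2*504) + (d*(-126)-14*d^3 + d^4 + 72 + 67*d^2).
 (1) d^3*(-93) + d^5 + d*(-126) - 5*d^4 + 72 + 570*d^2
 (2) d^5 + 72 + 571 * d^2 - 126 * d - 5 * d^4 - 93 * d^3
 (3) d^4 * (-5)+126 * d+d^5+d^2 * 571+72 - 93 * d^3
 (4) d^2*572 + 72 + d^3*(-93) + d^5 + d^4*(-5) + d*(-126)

Adding the polynomials and combining like terms:
(d^5 - 79*d^3 + d^4*(-6) + d^2*504) + (d*(-126) - 14*d^3 + d^4 + 72 + 67*d^2)
= d^5 + 72 + 571 * d^2 - 126 * d - 5 * d^4 - 93 * d^3
2) d^5 + 72 + 571 * d^2 - 126 * d - 5 * d^4 - 93 * d^3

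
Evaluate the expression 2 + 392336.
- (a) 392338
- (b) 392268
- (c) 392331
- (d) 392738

2 + 392336 = 392338
a) 392338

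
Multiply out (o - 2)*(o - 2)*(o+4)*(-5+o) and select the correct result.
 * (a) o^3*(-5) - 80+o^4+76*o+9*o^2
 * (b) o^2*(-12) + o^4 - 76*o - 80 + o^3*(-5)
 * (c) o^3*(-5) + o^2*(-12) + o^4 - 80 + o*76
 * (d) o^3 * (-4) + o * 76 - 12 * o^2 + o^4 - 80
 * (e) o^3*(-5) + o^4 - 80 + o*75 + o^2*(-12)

Expanding (o - 2)*(o - 2)*(o+4)*(-5+o):
= o^3*(-5) + o^2*(-12) + o^4 - 80 + o*76
c) o^3*(-5) + o^2*(-12) + o^4 - 80 + o*76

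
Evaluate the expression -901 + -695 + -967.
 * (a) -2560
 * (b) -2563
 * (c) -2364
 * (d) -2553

First: -901 + -695 = -1596
Then: -1596 + -967 = -2563
b) -2563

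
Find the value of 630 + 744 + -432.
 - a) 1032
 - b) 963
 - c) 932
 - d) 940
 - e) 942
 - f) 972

First: 630 + 744 = 1374
Then: 1374 + -432 = 942
e) 942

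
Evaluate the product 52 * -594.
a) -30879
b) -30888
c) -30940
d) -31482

52 * -594 = -30888
b) -30888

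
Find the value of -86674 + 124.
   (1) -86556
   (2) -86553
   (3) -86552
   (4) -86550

-86674 + 124 = -86550
4) -86550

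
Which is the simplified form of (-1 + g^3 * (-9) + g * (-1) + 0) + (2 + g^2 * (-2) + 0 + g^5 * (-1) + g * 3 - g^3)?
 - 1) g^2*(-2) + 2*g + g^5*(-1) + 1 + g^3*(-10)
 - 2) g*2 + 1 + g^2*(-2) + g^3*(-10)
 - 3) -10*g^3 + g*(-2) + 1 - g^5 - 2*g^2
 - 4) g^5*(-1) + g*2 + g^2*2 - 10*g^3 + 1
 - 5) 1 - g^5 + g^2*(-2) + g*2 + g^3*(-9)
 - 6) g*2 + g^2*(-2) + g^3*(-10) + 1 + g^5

Adding the polynomials and combining like terms:
(-1 + g^3*(-9) + g*(-1) + 0) + (2 + g^2*(-2) + 0 + g^5*(-1) + g*3 - g^3)
= g^2*(-2) + 2*g + g^5*(-1) + 1 + g^3*(-10)
1) g^2*(-2) + 2*g + g^5*(-1) + 1 + g^3*(-10)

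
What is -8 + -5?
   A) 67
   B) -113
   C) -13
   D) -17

-8 + -5 = -13
C) -13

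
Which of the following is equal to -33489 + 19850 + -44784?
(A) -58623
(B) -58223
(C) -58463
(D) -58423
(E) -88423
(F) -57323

First: -33489 + 19850 = -13639
Then: -13639 + -44784 = -58423
D) -58423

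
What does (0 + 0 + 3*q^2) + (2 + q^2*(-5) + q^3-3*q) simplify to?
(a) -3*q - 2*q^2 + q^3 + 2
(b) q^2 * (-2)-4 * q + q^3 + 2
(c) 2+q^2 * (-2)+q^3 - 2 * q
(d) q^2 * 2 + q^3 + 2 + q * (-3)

Adding the polynomials and combining like terms:
(0 + 0 + 3*q^2) + (2 + q^2*(-5) + q^3 - 3*q)
= -3*q - 2*q^2 + q^3 + 2
a) -3*q - 2*q^2 + q^3 + 2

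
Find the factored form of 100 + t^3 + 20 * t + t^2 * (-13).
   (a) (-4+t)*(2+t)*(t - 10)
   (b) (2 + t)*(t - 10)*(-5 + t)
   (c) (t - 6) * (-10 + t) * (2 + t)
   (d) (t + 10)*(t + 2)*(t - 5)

We need to factor 100 + t^3 + 20 * t + t^2 * (-13).
The factored form is (2 + t)*(t - 10)*(-5 + t).
b) (2 + t)*(t - 10)*(-5 + t)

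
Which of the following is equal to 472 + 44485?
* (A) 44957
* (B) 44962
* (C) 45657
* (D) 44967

472 + 44485 = 44957
A) 44957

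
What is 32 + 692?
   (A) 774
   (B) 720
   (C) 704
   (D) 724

32 + 692 = 724
D) 724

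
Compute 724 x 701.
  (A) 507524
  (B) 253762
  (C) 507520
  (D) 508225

724 * 701 = 507524
A) 507524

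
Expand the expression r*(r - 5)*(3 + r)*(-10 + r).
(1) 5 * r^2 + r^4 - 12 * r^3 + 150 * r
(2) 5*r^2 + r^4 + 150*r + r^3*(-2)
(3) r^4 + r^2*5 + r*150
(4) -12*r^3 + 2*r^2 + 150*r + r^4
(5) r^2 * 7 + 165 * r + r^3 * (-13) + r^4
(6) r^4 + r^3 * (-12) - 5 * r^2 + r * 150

Expanding r*(r - 5)*(3 + r)*(-10 + r):
= 5 * r^2 + r^4 - 12 * r^3 + 150 * r
1) 5 * r^2 + r^4 - 12 * r^3 + 150 * r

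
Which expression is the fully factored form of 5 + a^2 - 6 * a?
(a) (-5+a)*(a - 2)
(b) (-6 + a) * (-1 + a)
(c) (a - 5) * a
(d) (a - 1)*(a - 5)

We need to factor 5 + a^2 - 6 * a.
The factored form is (a - 1)*(a - 5).
d) (a - 1)*(a - 5)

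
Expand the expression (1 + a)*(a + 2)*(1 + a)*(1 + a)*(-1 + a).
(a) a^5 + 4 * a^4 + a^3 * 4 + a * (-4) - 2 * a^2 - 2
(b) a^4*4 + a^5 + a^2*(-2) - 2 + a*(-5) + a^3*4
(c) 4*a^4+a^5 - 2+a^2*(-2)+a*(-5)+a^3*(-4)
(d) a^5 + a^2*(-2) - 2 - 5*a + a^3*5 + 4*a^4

Expanding (1 + a)*(a + 2)*(1 + a)*(1 + a)*(-1 + a):
= a^4*4 + a^5 + a^2*(-2) - 2 + a*(-5) + a^3*4
b) a^4*4 + a^5 + a^2*(-2) - 2 + a*(-5) + a^3*4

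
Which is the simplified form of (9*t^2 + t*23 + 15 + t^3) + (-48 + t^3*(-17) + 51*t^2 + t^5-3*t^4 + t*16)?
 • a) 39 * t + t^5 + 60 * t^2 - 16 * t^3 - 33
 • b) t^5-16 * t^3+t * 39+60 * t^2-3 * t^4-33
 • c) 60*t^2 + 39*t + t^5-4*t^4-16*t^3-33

Adding the polynomials and combining like terms:
(9*t^2 + t*23 + 15 + t^3) + (-48 + t^3*(-17) + 51*t^2 + t^5 - 3*t^4 + t*16)
= t^5-16 * t^3+t * 39+60 * t^2-3 * t^4-33
b) t^5-16 * t^3+t * 39+60 * t^2-3 * t^4-33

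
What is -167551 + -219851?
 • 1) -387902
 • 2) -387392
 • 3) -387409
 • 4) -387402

-167551 + -219851 = -387402
4) -387402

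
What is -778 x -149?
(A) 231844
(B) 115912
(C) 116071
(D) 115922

-778 * -149 = 115922
D) 115922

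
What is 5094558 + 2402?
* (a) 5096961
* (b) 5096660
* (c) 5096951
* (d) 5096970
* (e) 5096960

5094558 + 2402 = 5096960
e) 5096960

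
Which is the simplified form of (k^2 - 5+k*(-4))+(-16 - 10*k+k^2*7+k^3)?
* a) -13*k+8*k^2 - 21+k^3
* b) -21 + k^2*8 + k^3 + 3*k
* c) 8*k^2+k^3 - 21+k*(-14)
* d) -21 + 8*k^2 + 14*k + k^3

Adding the polynomials and combining like terms:
(k^2 - 5 + k*(-4)) + (-16 - 10*k + k^2*7 + k^3)
= 8*k^2+k^3 - 21+k*(-14)
c) 8*k^2+k^3 - 21+k*(-14)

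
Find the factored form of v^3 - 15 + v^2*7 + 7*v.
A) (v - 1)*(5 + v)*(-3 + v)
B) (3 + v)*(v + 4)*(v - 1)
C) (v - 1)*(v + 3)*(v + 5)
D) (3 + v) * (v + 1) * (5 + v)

We need to factor v^3 - 15 + v^2*7 + 7*v.
The factored form is (v - 1)*(v + 3)*(v + 5).
C) (v - 1)*(v + 3)*(v + 5)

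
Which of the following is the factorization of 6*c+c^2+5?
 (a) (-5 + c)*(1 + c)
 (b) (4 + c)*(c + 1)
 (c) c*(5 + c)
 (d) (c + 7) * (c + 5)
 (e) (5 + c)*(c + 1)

We need to factor 6*c+c^2+5.
The factored form is (5 + c)*(c + 1).
e) (5 + c)*(c + 1)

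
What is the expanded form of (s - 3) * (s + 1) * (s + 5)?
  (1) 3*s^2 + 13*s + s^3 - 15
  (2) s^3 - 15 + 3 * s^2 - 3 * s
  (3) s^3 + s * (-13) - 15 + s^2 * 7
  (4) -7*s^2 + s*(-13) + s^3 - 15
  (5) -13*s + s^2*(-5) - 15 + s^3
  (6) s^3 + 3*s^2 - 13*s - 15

Expanding (s - 3) * (s + 1) * (s + 5):
= s^3 + 3*s^2 - 13*s - 15
6) s^3 + 3*s^2 - 13*s - 15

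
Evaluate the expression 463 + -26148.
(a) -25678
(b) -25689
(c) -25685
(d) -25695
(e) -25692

463 + -26148 = -25685
c) -25685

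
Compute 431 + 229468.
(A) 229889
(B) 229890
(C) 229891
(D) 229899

431 + 229468 = 229899
D) 229899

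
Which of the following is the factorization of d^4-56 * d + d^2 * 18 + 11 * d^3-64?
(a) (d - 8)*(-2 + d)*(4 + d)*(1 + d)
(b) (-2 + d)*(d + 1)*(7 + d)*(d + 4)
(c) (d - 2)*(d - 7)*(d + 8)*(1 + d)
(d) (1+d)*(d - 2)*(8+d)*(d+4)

We need to factor d^4-56 * d + d^2 * 18 + 11 * d^3-64.
The factored form is (1+d)*(d - 2)*(8+d)*(d+4).
d) (1+d)*(d - 2)*(8+d)*(d+4)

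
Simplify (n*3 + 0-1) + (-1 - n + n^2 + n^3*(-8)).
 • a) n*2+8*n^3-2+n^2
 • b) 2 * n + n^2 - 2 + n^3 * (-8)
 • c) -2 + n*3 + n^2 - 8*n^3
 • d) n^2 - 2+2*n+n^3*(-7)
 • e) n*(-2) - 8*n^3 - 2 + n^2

Adding the polynomials and combining like terms:
(n*3 + 0 - 1) + (-1 - n + n^2 + n^3*(-8))
= 2 * n + n^2 - 2 + n^3 * (-8)
b) 2 * n + n^2 - 2 + n^3 * (-8)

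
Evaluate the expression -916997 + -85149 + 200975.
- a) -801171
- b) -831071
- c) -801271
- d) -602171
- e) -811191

First: -916997 + -85149 = -1002146
Then: -1002146 + 200975 = -801171
a) -801171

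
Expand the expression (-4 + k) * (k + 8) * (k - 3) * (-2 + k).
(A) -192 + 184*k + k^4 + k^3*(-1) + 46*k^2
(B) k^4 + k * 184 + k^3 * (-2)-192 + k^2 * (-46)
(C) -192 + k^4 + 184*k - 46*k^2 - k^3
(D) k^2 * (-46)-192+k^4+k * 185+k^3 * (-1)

Expanding (-4 + k) * (k + 8) * (k - 3) * (-2 + k):
= -192 + k^4 + 184*k - 46*k^2 - k^3
C) -192 + k^4 + 184*k - 46*k^2 - k^3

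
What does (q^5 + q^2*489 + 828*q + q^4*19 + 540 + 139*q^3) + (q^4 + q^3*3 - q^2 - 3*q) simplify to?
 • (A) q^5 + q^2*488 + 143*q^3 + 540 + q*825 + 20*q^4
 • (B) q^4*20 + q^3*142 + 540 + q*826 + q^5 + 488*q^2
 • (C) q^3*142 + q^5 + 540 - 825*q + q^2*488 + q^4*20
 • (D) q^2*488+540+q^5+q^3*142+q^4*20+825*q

Adding the polynomials and combining like terms:
(q^5 + q^2*489 + 828*q + q^4*19 + 540 + 139*q^3) + (q^4 + q^3*3 - q^2 - 3*q)
= q^2*488+540+q^5+q^3*142+q^4*20+825*q
D) q^2*488+540+q^5+q^3*142+q^4*20+825*q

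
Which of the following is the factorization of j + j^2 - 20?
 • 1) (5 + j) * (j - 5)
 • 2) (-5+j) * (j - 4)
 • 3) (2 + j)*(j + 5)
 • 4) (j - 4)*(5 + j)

We need to factor j + j^2 - 20.
The factored form is (j - 4)*(5 + j).
4) (j - 4)*(5 + j)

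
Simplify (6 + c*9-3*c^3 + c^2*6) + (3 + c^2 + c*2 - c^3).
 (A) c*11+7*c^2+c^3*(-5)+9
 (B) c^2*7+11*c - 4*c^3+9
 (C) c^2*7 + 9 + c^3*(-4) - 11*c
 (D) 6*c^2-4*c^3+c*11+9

Adding the polynomials and combining like terms:
(6 + c*9 - 3*c^3 + c^2*6) + (3 + c^2 + c*2 - c^3)
= c^2*7+11*c - 4*c^3+9
B) c^2*7+11*c - 4*c^3+9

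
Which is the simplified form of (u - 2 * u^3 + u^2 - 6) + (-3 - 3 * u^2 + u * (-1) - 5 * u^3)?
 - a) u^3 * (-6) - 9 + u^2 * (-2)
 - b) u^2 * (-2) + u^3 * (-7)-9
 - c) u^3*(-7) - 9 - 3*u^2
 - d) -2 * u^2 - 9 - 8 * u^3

Adding the polynomials and combining like terms:
(u - 2*u^3 + u^2 - 6) + (-3 - 3*u^2 + u*(-1) - 5*u^3)
= u^2 * (-2) + u^3 * (-7)-9
b) u^2 * (-2) + u^3 * (-7)-9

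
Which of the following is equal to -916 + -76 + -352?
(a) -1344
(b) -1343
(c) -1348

First: -916 + -76 = -992
Then: -992 + -352 = -1344
a) -1344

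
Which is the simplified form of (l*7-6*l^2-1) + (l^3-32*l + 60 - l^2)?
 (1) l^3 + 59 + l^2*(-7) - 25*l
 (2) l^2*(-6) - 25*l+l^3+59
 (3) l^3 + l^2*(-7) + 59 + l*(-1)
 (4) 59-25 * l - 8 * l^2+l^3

Adding the polynomials and combining like terms:
(l*7 - 6*l^2 - 1) + (l^3 - 32*l + 60 - l^2)
= l^3 + 59 + l^2*(-7) - 25*l
1) l^3 + 59 + l^2*(-7) - 25*l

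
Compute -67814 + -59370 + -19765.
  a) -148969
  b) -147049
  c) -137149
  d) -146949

First: -67814 + -59370 = -127184
Then: -127184 + -19765 = -146949
d) -146949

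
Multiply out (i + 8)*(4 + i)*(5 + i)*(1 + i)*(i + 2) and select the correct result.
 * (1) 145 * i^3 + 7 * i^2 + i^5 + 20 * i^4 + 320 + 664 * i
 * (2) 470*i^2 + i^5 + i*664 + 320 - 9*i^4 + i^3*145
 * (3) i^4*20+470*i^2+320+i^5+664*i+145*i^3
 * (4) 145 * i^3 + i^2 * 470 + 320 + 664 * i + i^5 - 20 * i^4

Expanding (i + 8)*(4 + i)*(5 + i)*(1 + i)*(i + 2):
= i^4*20+470*i^2+320+i^5+664*i+145*i^3
3) i^4*20+470*i^2+320+i^5+664*i+145*i^3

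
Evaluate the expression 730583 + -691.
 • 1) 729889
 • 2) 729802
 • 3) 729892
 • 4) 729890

730583 + -691 = 729892
3) 729892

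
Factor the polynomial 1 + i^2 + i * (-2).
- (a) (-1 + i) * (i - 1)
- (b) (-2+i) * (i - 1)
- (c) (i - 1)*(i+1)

We need to factor 1 + i^2 + i * (-2).
The factored form is (-1 + i) * (i - 1).
a) (-1 + i) * (i - 1)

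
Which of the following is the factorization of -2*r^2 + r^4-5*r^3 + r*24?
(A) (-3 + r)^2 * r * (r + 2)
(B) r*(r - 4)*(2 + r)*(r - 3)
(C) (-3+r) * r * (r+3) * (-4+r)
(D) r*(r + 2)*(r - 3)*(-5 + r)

We need to factor -2*r^2 + r^4-5*r^3 + r*24.
The factored form is r*(r - 4)*(2 + r)*(r - 3).
B) r*(r - 4)*(2 + r)*(r - 3)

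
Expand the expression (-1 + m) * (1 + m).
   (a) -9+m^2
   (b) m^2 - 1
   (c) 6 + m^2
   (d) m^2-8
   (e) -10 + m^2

Expanding (-1 + m) * (1 + m):
= m^2 - 1
b) m^2 - 1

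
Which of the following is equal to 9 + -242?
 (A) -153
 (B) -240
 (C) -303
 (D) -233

9 + -242 = -233
D) -233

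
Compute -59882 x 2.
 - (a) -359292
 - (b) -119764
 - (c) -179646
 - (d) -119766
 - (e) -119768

-59882 * 2 = -119764
b) -119764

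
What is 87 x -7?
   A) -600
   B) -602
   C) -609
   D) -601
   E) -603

87 * -7 = -609
C) -609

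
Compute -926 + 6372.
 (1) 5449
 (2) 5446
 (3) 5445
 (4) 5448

-926 + 6372 = 5446
2) 5446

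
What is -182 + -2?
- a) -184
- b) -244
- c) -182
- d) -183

-182 + -2 = -184
a) -184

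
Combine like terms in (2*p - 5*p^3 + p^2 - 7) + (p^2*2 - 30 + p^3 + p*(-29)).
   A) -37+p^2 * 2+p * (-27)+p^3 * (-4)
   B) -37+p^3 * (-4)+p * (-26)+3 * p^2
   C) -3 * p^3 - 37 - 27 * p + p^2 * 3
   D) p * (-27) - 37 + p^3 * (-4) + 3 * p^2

Adding the polynomials and combining like terms:
(2*p - 5*p^3 + p^2 - 7) + (p^2*2 - 30 + p^3 + p*(-29))
= p * (-27) - 37 + p^3 * (-4) + 3 * p^2
D) p * (-27) - 37 + p^3 * (-4) + 3 * p^2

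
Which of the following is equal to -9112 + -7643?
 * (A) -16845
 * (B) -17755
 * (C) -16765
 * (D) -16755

-9112 + -7643 = -16755
D) -16755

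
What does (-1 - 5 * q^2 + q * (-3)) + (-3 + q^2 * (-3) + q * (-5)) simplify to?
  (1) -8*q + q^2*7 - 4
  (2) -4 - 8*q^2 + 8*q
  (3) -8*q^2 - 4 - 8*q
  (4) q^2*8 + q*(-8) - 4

Adding the polynomials and combining like terms:
(-1 - 5*q^2 + q*(-3)) + (-3 + q^2*(-3) + q*(-5))
= -8*q^2 - 4 - 8*q
3) -8*q^2 - 4 - 8*q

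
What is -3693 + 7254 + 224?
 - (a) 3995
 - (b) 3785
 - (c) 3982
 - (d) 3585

First: -3693 + 7254 = 3561
Then: 3561 + 224 = 3785
b) 3785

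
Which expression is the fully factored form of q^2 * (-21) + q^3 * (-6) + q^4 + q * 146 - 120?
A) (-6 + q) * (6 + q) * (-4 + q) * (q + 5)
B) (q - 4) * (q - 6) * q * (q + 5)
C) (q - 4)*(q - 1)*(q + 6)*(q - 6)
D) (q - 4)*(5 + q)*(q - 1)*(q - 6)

We need to factor q^2 * (-21) + q^3 * (-6) + q^4 + q * 146 - 120.
The factored form is (q - 4)*(5 + q)*(q - 1)*(q - 6).
D) (q - 4)*(5 + q)*(q - 1)*(q - 6)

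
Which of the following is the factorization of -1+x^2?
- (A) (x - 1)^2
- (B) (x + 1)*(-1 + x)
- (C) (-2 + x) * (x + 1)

We need to factor -1+x^2.
The factored form is (x + 1)*(-1 + x).
B) (x + 1)*(-1 + x)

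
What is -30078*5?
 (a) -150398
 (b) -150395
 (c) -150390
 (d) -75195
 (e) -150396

-30078 * 5 = -150390
c) -150390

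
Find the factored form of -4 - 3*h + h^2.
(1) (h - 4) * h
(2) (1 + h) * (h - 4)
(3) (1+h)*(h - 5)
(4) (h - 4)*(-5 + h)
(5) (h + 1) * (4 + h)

We need to factor -4 - 3*h + h^2.
The factored form is (1 + h) * (h - 4).
2) (1 + h) * (h - 4)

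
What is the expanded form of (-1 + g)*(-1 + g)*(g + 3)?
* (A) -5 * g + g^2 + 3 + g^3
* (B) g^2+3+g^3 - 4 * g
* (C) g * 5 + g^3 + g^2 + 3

Expanding (-1 + g)*(-1 + g)*(g + 3):
= -5 * g + g^2 + 3 + g^3
A) -5 * g + g^2 + 3 + g^3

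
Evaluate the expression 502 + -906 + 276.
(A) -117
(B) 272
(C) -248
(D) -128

First: 502 + -906 = -404
Then: -404 + 276 = -128
D) -128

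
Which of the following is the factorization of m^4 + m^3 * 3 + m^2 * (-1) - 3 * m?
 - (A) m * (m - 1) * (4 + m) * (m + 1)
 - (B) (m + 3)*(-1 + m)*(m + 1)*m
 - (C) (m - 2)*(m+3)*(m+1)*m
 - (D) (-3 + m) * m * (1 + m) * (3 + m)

We need to factor m^4 + m^3 * 3 + m^2 * (-1) - 3 * m.
The factored form is (m + 3)*(-1 + m)*(m + 1)*m.
B) (m + 3)*(-1 + m)*(m + 1)*m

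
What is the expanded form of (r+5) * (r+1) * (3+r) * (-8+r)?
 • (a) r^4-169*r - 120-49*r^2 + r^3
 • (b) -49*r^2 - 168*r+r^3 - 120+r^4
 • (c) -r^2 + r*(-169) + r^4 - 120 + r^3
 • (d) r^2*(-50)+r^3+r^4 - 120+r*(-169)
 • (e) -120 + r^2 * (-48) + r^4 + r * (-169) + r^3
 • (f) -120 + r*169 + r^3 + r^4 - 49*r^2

Expanding (r+5) * (r+1) * (3+r) * (-8+r):
= r^4-169*r - 120-49*r^2 + r^3
a) r^4-169*r - 120-49*r^2 + r^3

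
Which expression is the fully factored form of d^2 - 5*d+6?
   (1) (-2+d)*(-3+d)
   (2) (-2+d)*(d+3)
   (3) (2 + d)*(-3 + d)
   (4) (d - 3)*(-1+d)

We need to factor d^2 - 5*d+6.
The factored form is (-2+d)*(-3+d).
1) (-2+d)*(-3+d)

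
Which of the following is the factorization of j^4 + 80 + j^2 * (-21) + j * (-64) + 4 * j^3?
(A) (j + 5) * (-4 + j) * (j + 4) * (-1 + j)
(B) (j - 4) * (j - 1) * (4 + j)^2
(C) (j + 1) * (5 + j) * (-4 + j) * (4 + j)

We need to factor j^4 + 80 + j^2 * (-21) + j * (-64) + 4 * j^3.
The factored form is (j + 5) * (-4 + j) * (j + 4) * (-1 + j).
A) (j + 5) * (-4 + j) * (j + 4) * (-1 + j)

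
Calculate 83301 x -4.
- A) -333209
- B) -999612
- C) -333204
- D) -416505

83301 * -4 = -333204
C) -333204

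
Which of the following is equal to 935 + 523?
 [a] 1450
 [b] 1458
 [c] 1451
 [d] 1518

935 + 523 = 1458
b) 1458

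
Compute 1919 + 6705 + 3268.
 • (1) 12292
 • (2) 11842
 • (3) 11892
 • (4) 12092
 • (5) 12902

First: 1919 + 6705 = 8624
Then: 8624 + 3268 = 11892
3) 11892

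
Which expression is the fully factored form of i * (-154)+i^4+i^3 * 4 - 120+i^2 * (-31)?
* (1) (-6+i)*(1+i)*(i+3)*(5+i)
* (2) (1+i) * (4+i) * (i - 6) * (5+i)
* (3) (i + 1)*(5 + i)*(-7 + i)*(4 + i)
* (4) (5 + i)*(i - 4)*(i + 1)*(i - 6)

We need to factor i * (-154)+i^4+i^3 * 4 - 120+i^2 * (-31).
The factored form is (1+i) * (4+i) * (i - 6) * (5+i).
2) (1+i) * (4+i) * (i - 6) * (5+i)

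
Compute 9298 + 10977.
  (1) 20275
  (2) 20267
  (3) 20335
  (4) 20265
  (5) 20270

9298 + 10977 = 20275
1) 20275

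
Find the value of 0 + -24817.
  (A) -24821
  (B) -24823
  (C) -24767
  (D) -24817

0 + -24817 = -24817
D) -24817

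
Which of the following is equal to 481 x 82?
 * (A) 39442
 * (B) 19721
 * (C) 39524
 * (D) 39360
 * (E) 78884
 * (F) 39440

481 * 82 = 39442
A) 39442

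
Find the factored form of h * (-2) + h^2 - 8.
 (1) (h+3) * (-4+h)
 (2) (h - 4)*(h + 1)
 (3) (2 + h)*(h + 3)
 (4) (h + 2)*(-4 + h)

We need to factor h * (-2) + h^2 - 8.
The factored form is (h + 2)*(-4 + h).
4) (h + 2)*(-4 + h)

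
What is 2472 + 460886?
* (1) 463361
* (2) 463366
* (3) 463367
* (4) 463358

2472 + 460886 = 463358
4) 463358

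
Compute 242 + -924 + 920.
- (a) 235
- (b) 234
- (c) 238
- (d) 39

First: 242 + -924 = -682
Then: -682 + 920 = 238
c) 238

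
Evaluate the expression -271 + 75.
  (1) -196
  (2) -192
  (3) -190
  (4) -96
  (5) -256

-271 + 75 = -196
1) -196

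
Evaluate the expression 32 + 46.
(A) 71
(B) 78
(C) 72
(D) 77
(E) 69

32 + 46 = 78
B) 78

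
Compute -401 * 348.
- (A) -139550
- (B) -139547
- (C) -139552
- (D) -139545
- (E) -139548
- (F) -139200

-401 * 348 = -139548
E) -139548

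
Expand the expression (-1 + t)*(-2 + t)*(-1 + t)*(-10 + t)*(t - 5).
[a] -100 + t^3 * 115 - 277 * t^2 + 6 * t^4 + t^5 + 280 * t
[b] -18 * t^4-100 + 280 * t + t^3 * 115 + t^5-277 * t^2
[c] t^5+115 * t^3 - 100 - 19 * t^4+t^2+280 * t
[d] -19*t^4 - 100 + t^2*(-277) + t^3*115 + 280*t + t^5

Expanding (-1 + t)*(-2 + t)*(-1 + t)*(-10 + t)*(t - 5):
= -19*t^4 - 100 + t^2*(-277) + t^3*115 + 280*t + t^5
d) -19*t^4 - 100 + t^2*(-277) + t^3*115 + 280*t + t^5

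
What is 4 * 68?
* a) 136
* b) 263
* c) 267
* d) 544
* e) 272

4 * 68 = 272
e) 272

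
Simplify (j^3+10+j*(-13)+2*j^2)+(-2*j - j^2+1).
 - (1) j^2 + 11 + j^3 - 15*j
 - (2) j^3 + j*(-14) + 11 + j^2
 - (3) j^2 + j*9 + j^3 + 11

Adding the polynomials and combining like terms:
(j^3 + 10 + j*(-13) + 2*j^2) + (-2*j - j^2 + 1)
= j^2 + 11 + j^3 - 15*j
1) j^2 + 11 + j^3 - 15*j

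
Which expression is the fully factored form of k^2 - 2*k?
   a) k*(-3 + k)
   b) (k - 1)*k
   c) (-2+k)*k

We need to factor k^2 - 2*k.
The factored form is (-2+k)*k.
c) (-2+k)*k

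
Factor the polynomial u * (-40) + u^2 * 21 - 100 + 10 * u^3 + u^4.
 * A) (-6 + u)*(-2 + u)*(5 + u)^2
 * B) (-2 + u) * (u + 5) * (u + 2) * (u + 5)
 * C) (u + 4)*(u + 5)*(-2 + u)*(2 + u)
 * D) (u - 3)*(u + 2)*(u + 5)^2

We need to factor u * (-40) + u^2 * 21 - 100 + 10 * u^3 + u^4.
The factored form is (-2 + u) * (u + 5) * (u + 2) * (u + 5).
B) (-2 + u) * (u + 5) * (u + 2) * (u + 5)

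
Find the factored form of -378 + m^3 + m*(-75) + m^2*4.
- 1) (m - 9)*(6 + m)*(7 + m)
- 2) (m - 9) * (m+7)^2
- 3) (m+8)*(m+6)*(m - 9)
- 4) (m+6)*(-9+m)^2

We need to factor -378 + m^3 + m*(-75) + m^2*4.
The factored form is (m - 9)*(6 + m)*(7 + m).
1) (m - 9)*(6 + m)*(7 + m)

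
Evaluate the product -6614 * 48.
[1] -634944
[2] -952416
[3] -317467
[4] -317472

-6614 * 48 = -317472
4) -317472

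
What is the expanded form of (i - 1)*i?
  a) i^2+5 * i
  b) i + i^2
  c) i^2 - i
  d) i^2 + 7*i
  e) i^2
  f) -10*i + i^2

Expanding (i - 1)*i:
= i^2 - i
c) i^2 - i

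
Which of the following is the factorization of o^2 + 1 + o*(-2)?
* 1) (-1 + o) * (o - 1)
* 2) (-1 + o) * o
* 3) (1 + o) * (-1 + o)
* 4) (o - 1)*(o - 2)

We need to factor o^2 + 1 + o*(-2).
The factored form is (-1 + o) * (o - 1).
1) (-1 + o) * (o - 1)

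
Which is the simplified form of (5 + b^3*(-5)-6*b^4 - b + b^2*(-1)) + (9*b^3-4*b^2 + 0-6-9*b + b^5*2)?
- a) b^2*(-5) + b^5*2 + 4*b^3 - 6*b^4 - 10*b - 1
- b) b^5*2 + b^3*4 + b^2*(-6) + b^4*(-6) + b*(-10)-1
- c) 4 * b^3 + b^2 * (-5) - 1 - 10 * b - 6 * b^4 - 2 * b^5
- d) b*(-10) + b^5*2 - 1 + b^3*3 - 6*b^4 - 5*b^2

Adding the polynomials and combining like terms:
(5 + b^3*(-5) - 6*b^4 - b + b^2*(-1)) + (9*b^3 - 4*b^2 + 0 - 6 - 9*b + b^5*2)
= b^2*(-5) + b^5*2 + 4*b^3 - 6*b^4 - 10*b - 1
a) b^2*(-5) + b^5*2 + 4*b^3 - 6*b^4 - 10*b - 1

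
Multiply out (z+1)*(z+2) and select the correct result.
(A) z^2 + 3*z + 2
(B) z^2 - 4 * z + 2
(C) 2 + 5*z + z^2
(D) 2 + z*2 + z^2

Expanding (z+1)*(z+2):
= z^2 + 3*z + 2
A) z^2 + 3*z + 2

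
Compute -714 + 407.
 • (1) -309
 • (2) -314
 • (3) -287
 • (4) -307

-714 + 407 = -307
4) -307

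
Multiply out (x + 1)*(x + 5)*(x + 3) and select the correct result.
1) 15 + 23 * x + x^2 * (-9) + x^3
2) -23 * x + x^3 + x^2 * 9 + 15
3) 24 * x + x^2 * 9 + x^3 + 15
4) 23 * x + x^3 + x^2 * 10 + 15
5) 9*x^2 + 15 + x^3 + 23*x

Expanding (x + 1)*(x + 5)*(x + 3):
= 9*x^2 + 15 + x^3 + 23*x
5) 9*x^2 + 15 + x^3 + 23*x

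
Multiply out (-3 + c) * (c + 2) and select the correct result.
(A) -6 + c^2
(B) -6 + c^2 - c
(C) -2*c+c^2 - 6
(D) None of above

Expanding (-3 + c) * (c + 2):
= -6 + c^2 - c
B) -6 + c^2 - c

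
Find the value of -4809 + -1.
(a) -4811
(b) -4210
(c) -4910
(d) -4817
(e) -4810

-4809 + -1 = -4810
e) -4810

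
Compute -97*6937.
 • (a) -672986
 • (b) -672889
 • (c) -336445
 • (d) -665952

-97 * 6937 = -672889
b) -672889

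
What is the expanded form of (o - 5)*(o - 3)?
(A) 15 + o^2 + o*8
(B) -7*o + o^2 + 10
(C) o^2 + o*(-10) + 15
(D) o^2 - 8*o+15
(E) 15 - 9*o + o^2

Expanding (o - 5)*(o - 3):
= o^2 - 8*o+15
D) o^2 - 8*o+15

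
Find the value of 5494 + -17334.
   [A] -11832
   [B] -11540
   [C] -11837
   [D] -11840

5494 + -17334 = -11840
D) -11840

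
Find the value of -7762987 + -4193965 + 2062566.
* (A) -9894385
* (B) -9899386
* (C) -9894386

First: -7762987 + -4193965 = -11956952
Then: -11956952 + 2062566 = -9894386
C) -9894386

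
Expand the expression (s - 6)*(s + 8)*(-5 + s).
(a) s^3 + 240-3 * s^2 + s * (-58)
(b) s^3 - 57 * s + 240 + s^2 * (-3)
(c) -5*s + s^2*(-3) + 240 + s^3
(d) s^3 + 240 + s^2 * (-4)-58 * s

Expanding (s - 6)*(s + 8)*(-5 + s):
= s^3 + 240-3 * s^2 + s * (-58)
a) s^3 + 240-3 * s^2 + s * (-58)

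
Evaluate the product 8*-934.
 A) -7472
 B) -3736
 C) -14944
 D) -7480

8 * -934 = -7472
A) -7472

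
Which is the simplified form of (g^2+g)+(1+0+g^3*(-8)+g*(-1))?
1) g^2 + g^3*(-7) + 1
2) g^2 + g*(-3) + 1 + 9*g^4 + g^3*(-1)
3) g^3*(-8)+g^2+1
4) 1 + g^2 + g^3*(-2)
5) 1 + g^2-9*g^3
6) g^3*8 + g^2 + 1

Adding the polynomials and combining like terms:
(g^2 + g) + (1 + 0 + g^3*(-8) + g*(-1))
= g^3*(-8)+g^2+1
3) g^3*(-8)+g^2+1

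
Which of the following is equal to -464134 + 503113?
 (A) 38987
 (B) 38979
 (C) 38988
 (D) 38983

-464134 + 503113 = 38979
B) 38979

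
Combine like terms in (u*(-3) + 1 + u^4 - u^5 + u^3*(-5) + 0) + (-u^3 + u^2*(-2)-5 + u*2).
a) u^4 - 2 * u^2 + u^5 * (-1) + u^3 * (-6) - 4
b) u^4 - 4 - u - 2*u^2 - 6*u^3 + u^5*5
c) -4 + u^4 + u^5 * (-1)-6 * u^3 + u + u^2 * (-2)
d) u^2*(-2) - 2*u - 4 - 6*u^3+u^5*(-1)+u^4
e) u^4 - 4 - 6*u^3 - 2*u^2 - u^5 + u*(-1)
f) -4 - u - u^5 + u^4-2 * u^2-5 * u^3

Adding the polynomials and combining like terms:
(u*(-3) + 1 + u^4 - u^5 + u^3*(-5) + 0) + (-u^3 + u^2*(-2) - 5 + u*2)
= u^4 - 4 - 6*u^3 - 2*u^2 - u^5 + u*(-1)
e) u^4 - 4 - 6*u^3 - 2*u^2 - u^5 + u*(-1)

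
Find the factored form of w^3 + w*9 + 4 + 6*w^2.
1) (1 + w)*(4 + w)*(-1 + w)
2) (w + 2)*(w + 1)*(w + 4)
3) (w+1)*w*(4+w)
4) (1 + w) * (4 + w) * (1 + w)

We need to factor w^3 + w*9 + 4 + 6*w^2.
The factored form is (1 + w) * (4 + w) * (1 + w).
4) (1 + w) * (4 + w) * (1 + w)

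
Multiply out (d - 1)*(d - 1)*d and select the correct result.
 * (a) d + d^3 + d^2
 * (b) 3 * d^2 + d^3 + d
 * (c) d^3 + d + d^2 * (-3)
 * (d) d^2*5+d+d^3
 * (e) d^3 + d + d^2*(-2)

Expanding (d - 1)*(d - 1)*d:
= d^3 + d + d^2*(-2)
e) d^3 + d + d^2*(-2)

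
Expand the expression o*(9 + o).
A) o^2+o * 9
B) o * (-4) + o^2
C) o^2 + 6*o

Expanding o*(9 + o):
= o^2+o * 9
A) o^2+o * 9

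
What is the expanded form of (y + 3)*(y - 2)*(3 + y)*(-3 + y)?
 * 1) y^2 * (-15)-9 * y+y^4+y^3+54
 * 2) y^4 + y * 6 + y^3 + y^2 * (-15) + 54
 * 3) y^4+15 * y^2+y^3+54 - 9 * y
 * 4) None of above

Expanding (y + 3)*(y - 2)*(3 + y)*(-3 + y):
= y^2 * (-15)-9 * y+y^4+y^3+54
1) y^2 * (-15)-9 * y+y^4+y^3+54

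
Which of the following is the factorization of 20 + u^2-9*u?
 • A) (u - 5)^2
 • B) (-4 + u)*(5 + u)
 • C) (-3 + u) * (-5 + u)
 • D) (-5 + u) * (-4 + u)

We need to factor 20 + u^2-9*u.
The factored form is (-5 + u) * (-4 + u).
D) (-5 + u) * (-4 + u)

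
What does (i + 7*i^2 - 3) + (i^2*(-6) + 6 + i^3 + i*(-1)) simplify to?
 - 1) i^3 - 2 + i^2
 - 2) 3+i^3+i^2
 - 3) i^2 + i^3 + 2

Adding the polynomials and combining like terms:
(i + 7*i^2 - 3) + (i^2*(-6) + 6 + i^3 + i*(-1))
= 3+i^3+i^2
2) 3+i^3+i^2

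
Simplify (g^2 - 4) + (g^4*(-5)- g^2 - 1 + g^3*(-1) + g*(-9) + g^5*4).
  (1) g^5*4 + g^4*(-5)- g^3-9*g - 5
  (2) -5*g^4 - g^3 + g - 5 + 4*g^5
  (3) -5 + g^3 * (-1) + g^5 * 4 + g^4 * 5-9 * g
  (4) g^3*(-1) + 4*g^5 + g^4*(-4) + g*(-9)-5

Adding the polynomials and combining like terms:
(g^2 - 4) + (g^4*(-5) - g^2 - 1 + g^3*(-1) + g*(-9) + g^5*4)
= g^5*4 + g^4*(-5)- g^3-9*g - 5
1) g^5*4 + g^4*(-5)- g^3-9*g - 5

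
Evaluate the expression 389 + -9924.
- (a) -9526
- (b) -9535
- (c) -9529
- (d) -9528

389 + -9924 = -9535
b) -9535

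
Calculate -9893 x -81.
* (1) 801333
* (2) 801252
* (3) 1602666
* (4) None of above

-9893 * -81 = 801333
1) 801333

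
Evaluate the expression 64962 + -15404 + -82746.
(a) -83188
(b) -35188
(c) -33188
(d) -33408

First: 64962 + -15404 = 49558
Then: 49558 + -82746 = -33188
c) -33188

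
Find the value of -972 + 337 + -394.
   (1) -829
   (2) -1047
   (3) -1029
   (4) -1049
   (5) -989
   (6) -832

First: -972 + 337 = -635
Then: -635 + -394 = -1029
3) -1029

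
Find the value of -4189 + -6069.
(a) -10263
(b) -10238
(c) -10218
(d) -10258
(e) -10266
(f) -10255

-4189 + -6069 = -10258
d) -10258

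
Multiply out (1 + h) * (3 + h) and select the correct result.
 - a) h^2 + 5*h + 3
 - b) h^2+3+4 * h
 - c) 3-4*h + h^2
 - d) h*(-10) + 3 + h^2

Expanding (1 + h) * (3 + h):
= h^2+3+4 * h
b) h^2+3+4 * h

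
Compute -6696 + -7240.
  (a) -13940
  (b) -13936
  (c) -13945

-6696 + -7240 = -13936
b) -13936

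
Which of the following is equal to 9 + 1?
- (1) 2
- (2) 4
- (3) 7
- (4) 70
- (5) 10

9 + 1 = 10
5) 10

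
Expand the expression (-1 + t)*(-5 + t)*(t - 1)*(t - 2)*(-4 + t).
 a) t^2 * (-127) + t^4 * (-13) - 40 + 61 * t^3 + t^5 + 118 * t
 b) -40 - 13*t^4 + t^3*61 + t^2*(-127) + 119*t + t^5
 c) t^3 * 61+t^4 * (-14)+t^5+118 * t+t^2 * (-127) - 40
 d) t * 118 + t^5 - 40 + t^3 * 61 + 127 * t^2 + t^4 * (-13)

Expanding (-1 + t)*(-5 + t)*(t - 1)*(t - 2)*(-4 + t):
= t^2 * (-127) + t^4 * (-13) - 40 + 61 * t^3 + t^5 + 118 * t
a) t^2 * (-127) + t^4 * (-13) - 40 + 61 * t^3 + t^5 + 118 * t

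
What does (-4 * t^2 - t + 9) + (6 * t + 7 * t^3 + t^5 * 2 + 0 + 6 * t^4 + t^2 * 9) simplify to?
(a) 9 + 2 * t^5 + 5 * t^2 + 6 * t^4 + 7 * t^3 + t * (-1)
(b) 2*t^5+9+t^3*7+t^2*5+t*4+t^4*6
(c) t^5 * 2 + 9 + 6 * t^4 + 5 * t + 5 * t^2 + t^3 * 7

Adding the polynomials and combining like terms:
(-4*t^2 - t + 9) + (6*t + 7*t^3 + t^5*2 + 0 + 6*t^4 + t^2*9)
= t^5 * 2 + 9 + 6 * t^4 + 5 * t + 5 * t^2 + t^3 * 7
c) t^5 * 2 + 9 + 6 * t^4 + 5 * t + 5 * t^2 + t^3 * 7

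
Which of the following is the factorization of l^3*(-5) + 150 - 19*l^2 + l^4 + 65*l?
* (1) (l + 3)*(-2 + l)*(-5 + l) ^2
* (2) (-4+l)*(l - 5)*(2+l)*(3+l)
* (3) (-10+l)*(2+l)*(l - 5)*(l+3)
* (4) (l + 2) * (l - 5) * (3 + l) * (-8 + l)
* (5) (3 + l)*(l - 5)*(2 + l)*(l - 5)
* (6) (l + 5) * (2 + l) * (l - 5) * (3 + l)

We need to factor l^3*(-5) + 150 - 19*l^2 + l^4 + 65*l.
The factored form is (3 + l)*(l - 5)*(2 + l)*(l - 5).
5) (3 + l)*(l - 5)*(2 + l)*(l - 5)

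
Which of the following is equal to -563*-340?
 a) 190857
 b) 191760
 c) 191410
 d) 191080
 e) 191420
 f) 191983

-563 * -340 = 191420
e) 191420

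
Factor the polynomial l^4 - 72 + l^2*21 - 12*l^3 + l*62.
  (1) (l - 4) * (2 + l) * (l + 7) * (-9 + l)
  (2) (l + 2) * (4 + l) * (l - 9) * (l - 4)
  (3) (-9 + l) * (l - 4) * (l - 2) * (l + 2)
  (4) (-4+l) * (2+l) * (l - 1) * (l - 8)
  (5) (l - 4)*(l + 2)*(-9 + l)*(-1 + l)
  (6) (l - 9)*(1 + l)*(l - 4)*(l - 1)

We need to factor l^4 - 72 + l^2*21 - 12*l^3 + l*62.
The factored form is (l - 4)*(l + 2)*(-9 + l)*(-1 + l).
5) (l - 4)*(l + 2)*(-9 + l)*(-1 + l)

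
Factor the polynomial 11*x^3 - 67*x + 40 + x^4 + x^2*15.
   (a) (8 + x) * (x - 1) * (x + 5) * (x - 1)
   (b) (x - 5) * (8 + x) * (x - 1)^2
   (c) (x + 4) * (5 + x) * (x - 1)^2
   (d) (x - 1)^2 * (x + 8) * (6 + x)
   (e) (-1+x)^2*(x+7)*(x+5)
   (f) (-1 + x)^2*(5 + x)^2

We need to factor 11*x^3 - 67*x + 40 + x^4 + x^2*15.
The factored form is (8 + x) * (x - 1) * (x + 5) * (x - 1).
a) (8 + x) * (x - 1) * (x + 5) * (x - 1)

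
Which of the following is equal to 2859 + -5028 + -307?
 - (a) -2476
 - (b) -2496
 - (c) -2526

First: 2859 + -5028 = -2169
Then: -2169 + -307 = -2476
a) -2476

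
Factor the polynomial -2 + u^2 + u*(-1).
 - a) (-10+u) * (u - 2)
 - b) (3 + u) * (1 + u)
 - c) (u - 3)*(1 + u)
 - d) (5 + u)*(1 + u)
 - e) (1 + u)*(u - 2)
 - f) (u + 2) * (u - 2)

We need to factor -2 + u^2 + u*(-1).
The factored form is (1 + u)*(u - 2).
e) (1 + u)*(u - 2)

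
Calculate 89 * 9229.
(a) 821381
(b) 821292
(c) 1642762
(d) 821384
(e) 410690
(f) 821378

89 * 9229 = 821381
a) 821381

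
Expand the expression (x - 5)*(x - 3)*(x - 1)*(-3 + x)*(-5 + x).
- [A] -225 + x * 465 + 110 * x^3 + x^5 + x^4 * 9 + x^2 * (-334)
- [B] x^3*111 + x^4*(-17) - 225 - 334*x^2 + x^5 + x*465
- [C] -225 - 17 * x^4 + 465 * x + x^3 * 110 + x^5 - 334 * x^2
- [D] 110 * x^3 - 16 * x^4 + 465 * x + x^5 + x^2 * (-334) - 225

Expanding (x - 5)*(x - 3)*(x - 1)*(-3 + x)*(-5 + x):
= -225 - 17 * x^4 + 465 * x + x^3 * 110 + x^5 - 334 * x^2
C) -225 - 17 * x^4 + 465 * x + x^3 * 110 + x^5 - 334 * x^2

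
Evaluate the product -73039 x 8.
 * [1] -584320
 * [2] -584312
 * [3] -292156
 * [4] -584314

-73039 * 8 = -584312
2) -584312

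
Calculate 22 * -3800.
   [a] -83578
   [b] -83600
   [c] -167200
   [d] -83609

22 * -3800 = -83600
b) -83600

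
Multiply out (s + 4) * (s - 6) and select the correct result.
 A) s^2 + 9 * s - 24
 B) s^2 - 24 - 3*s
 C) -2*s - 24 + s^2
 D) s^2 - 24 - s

Expanding (s + 4) * (s - 6):
= -2*s - 24 + s^2
C) -2*s - 24 + s^2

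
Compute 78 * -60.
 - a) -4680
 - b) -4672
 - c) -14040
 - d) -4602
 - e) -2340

78 * -60 = -4680
a) -4680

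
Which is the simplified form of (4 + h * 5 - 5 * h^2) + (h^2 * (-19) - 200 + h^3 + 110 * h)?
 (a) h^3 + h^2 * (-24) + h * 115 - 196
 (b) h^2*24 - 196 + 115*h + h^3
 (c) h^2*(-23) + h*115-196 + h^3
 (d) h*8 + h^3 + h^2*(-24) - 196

Adding the polynomials and combining like terms:
(4 + h*5 - 5*h^2) + (h^2*(-19) - 200 + h^3 + 110*h)
= h^3 + h^2 * (-24) + h * 115 - 196
a) h^3 + h^2 * (-24) + h * 115 - 196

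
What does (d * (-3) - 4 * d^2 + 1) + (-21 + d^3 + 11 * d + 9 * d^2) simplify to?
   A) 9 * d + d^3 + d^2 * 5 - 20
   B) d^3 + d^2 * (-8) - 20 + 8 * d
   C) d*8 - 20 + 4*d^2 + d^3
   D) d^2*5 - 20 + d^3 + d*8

Adding the polynomials and combining like terms:
(d*(-3) - 4*d^2 + 1) + (-21 + d^3 + 11*d + 9*d^2)
= d^2*5 - 20 + d^3 + d*8
D) d^2*5 - 20 + d^3 + d*8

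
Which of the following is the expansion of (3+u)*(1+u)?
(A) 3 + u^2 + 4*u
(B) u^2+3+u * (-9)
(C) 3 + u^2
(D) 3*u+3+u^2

Expanding (3+u)*(1+u):
= 3 + u^2 + 4*u
A) 3 + u^2 + 4*u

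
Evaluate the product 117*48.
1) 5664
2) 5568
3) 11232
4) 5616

117 * 48 = 5616
4) 5616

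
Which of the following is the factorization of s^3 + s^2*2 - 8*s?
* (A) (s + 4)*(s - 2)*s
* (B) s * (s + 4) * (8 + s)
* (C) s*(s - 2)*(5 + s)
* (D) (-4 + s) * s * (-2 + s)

We need to factor s^3 + s^2*2 - 8*s.
The factored form is (s + 4)*(s - 2)*s.
A) (s + 4)*(s - 2)*s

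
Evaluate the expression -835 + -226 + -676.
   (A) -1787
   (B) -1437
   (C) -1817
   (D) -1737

First: -835 + -226 = -1061
Then: -1061 + -676 = -1737
D) -1737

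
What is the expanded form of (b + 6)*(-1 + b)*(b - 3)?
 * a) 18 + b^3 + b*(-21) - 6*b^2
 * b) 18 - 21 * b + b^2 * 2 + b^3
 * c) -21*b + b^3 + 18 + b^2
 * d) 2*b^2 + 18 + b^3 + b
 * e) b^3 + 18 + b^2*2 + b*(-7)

Expanding (b + 6)*(-1 + b)*(b - 3):
= 18 - 21 * b + b^2 * 2 + b^3
b) 18 - 21 * b + b^2 * 2 + b^3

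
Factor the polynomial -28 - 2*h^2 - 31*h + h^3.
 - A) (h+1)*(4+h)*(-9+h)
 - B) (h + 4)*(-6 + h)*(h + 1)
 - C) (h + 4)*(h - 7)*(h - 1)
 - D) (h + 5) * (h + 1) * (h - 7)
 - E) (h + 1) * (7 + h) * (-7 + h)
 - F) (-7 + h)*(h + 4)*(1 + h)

We need to factor -28 - 2*h^2 - 31*h + h^3.
The factored form is (-7 + h)*(h + 4)*(1 + h).
F) (-7 + h)*(h + 4)*(1 + h)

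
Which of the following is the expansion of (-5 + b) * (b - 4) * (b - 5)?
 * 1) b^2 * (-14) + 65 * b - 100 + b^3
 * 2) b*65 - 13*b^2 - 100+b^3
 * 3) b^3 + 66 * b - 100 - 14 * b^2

Expanding (-5 + b) * (b - 4) * (b - 5):
= b^2 * (-14) + 65 * b - 100 + b^3
1) b^2 * (-14) + 65 * b - 100 + b^3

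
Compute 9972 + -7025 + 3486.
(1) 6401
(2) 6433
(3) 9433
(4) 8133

First: 9972 + -7025 = 2947
Then: 2947 + 3486 = 6433
2) 6433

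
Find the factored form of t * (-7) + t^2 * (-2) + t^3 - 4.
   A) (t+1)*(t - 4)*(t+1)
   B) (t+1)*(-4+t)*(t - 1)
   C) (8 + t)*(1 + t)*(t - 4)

We need to factor t * (-7) + t^2 * (-2) + t^3 - 4.
The factored form is (t+1)*(t - 4)*(t+1).
A) (t+1)*(t - 4)*(t+1)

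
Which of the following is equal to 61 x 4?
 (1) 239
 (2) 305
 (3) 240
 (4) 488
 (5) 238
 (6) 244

61 * 4 = 244
6) 244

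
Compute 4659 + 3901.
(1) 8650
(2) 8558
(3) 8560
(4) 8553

4659 + 3901 = 8560
3) 8560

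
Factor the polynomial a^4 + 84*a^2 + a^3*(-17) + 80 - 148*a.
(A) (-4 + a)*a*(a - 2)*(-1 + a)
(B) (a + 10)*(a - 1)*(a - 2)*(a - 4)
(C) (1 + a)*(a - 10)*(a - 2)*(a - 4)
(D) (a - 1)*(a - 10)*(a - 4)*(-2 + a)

We need to factor a^4 + 84*a^2 + a^3*(-17) + 80 - 148*a.
The factored form is (a - 1)*(a - 10)*(a - 4)*(-2 + a).
D) (a - 1)*(a - 10)*(a - 4)*(-2 + a)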